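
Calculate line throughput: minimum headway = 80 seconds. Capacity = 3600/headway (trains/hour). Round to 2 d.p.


Capacity = 3600 / headway
Capacity = 3600 / 80
Capacity = 45.00 trains/hour

45.00


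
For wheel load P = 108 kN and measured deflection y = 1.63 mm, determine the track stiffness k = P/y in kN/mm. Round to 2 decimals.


Track stiffness k = P / y
k = 108 / 1.63
k = 66.26 kN/mm

66.26


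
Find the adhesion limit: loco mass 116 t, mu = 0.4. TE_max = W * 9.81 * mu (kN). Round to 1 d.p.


TE_max = W * g * mu
TE_max = 116 * 9.81 * 0.4
TE_max = 1137.96 * 0.4
TE_max = 455.2 kN

455.2


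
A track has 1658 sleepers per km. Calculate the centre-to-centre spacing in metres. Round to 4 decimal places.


Spacing = 1000 m / number of sleepers
Spacing = 1000 / 1658
Spacing = 0.6031 m

0.6031


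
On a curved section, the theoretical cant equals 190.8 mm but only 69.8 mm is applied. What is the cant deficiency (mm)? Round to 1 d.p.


Cant deficiency = equilibrium cant - actual cant
CD = 190.8 - 69.8
CD = 121.0 mm

121.0


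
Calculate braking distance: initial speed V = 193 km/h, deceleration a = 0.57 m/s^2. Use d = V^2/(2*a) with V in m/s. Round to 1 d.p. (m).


Convert speed: V = 193 / 3.6 = 53.6111 m/s
V^2 = 2874.1512
d = 2874.1512 / (2 * 0.57)
d = 2874.1512 / 1.14
d = 2521.2 m

2521.2


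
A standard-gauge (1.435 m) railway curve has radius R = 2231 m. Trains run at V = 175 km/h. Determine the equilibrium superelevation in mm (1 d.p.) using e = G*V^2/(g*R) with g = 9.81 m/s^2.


Convert speed: V = 175 / 3.6 = 48.6111 m/s
Apply formula: e = 1.435 * 48.6111^2 / (9.81 * 2231)
e = 1.435 * 2363.0401 / 21886.11
e = 0.154937 m = 154.9 mm

154.9


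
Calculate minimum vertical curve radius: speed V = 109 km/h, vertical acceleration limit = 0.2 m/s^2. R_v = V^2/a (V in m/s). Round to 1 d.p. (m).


Convert speed: V = 109 / 3.6 = 30.2778 m/s
V^2 = 916.7438 m^2/s^2
R_v = 916.7438 / 0.2
R_v = 4583.7 m

4583.7


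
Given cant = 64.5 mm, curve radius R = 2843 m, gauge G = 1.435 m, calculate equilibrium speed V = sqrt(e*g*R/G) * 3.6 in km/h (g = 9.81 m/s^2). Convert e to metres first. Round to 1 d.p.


Convert cant: e = 64.5 mm = 0.0645 m
V_ms = sqrt(0.0645 * 9.81 * 2843 / 1.435)
V_ms = sqrt(1253.584693) = 35.406 m/s
V = 35.406 * 3.6 = 127.5 km/h

127.5


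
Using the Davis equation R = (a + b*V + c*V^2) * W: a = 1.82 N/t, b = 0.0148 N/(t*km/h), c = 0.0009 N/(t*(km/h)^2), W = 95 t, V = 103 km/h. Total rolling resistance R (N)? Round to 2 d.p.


b*V = 0.0148 * 103 = 1.5244
c*V^2 = 0.0009 * 10609 = 9.5481
R_per_t = 1.82 + 1.5244 + 9.5481 = 12.8925 N/t
R_total = 12.8925 * 95 = 1224.79 N

1224.79


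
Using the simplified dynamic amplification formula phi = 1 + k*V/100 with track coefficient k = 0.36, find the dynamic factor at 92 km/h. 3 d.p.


phi = 1 + k * V / 100
phi = 1 + 0.36 * 92 / 100
phi = 1 + 0.3312
phi = 1.331

1.331


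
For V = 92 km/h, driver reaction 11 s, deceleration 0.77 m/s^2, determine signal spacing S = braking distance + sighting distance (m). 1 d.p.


V = 92 / 3.6 = 25.5556 m/s
Braking distance = 25.5556^2 / (2*0.77) = 424.0821 m
Sighting distance = 25.5556 * 11 = 281.1111 m
S = 424.0821 + 281.1111 = 705.2 m

705.2


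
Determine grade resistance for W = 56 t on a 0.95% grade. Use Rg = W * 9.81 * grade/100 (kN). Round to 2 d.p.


Rg = W * 9.81 * grade / 100
Rg = 56 * 9.81 * 0.95 / 100
Rg = 549.36 * 0.0095
Rg = 5.22 kN

5.22


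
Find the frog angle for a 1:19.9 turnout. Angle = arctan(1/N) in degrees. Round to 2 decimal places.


1/N = 1/19.9 = 0.050251
angle = arctan(0.050251) = 0.050209 rad
angle = 0.050209 * 180/pi = 2.88 degrees

2.88


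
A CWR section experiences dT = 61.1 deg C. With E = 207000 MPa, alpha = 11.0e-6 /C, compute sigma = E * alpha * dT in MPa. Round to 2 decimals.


sigma = E * alpha * dT
sigma = 207000 * 11.0e-6 * 61.1
sigma = 2.277 * 61.1
sigma = 139.12 MPa

139.12


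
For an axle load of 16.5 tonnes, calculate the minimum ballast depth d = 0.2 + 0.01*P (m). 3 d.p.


d = 0.2 + 0.01 * 16.5
d = 0.2 + 0.165
d = 0.365 m

0.365


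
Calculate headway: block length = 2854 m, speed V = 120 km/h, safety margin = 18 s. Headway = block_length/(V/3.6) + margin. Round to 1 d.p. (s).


V = 120 / 3.6 = 33.3333 m/s
Block traversal time = 2854 / 33.3333 = 85.62 s
Headway = 85.62 + 18
Headway = 103.6 s

103.6


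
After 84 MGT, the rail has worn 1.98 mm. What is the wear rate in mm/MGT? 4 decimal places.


Wear rate = total wear / cumulative tonnage
Rate = 1.98 / 84
Rate = 0.0236 mm/MGT

0.0236


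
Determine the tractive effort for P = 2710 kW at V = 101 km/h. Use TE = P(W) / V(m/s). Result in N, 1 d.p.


Convert: P = 2710 kW = 2710000 W
V = 101 / 3.6 = 28.0556 m/s
TE = 2710000 / 28.0556
TE = 96594.1 N

96594.1


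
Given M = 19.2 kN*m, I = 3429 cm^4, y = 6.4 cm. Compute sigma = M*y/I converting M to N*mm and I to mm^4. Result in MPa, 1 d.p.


Convert units:
M = 19.2 kN*m = 19200000 N*mm
y = 6.4 cm = 64 mm
I = 3429 cm^4 = 34290000 mm^4
sigma = 19200000 * 64 / 34290000
sigma = 35.8 MPa

35.8


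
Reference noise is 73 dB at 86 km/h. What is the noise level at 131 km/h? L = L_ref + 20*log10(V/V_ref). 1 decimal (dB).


V/V_ref = 131 / 86 = 1.523256
log10(1.523256) = 0.182773
20 * 0.182773 = 3.6555
L = 73 + 3.6555 = 76.7 dB

76.7


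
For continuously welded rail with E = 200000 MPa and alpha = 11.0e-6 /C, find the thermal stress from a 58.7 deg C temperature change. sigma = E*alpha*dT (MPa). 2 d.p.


sigma = E * alpha * dT
sigma = 200000 * 11.0e-6 * 58.7
sigma = 2.2 * 58.7
sigma = 129.14 MPa

129.14


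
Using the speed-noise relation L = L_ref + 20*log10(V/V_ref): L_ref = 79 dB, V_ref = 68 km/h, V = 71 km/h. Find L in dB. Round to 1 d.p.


V/V_ref = 71 / 68 = 1.044118
log10(1.044118) = 0.018749
20 * 0.018749 = 0.375
L = 79 + 0.375 = 79.4 dB

79.4


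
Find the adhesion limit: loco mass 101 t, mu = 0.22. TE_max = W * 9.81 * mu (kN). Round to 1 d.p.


TE_max = W * g * mu
TE_max = 101 * 9.81 * 0.22
TE_max = 990.81 * 0.22
TE_max = 218.0 kN

218.0


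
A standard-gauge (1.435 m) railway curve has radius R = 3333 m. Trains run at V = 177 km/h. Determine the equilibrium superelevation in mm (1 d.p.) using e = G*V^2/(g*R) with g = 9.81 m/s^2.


Convert speed: V = 177 / 3.6 = 49.1667 m/s
Apply formula: e = 1.435 * 49.1667^2 / (9.81 * 3333)
e = 1.435 * 2417.3611 / 32696.73
e = 0.106094 m = 106.1 mm

106.1


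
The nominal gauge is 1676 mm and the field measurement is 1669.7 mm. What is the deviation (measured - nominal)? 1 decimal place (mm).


Deviation = measured - nominal
Deviation = 1669.7 - 1676
Deviation = -6.3 mm

-6.3


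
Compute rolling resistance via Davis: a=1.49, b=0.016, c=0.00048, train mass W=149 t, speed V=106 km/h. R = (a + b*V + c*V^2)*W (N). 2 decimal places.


b*V = 0.016 * 106 = 1.696
c*V^2 = 0.00048 * 11236 = 5.39328
R_per_t = 1.49 + 1.696 + 5.39328 = 8.57928 N/t
R_total = 8.57928 * 149 = 1278.31 N

1278.31


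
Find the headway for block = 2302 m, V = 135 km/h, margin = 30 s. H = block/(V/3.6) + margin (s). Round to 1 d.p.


V = 135 / 3.6 = 37.5 m/s
Block traversal time = 2302 / 37.5 = 61.3867 s
Headway = 61.3867 + 30
Headway = 91.4 s

91.4


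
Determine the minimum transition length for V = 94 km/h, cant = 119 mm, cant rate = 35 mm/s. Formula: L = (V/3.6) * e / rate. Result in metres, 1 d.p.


Convert speed: V = 94 / 3.6 = 26.1111 m/s
L = 26.1111 * 119 / 35
L = 3107.2222 / 35
L = 88.8 m

88.8


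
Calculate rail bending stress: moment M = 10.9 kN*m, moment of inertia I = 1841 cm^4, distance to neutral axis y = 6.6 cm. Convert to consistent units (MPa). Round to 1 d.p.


Convert units:
M = 10.9 kN*m = 10900000 N*mm
y = 6.6 cm = 66 mm
I = 1841 cm^4 = 18410000 mm^4
sigma = 10900000 * 66 / 18410000
sigma = 39.1 MPa

39.1


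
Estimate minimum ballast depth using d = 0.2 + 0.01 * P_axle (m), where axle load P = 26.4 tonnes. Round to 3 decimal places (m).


d = 0.2 + 0.01 * 26.4
d = 0.2 + 0.264
d = 0.464 m

0.464


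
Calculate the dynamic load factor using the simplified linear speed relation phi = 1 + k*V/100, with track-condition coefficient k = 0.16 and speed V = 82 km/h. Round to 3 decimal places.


phi = 1 + k * V / 100
phi = 1 + 0.16 * 82 / 100
phi = 1 + 0.1312
phi = 1.131

1.131


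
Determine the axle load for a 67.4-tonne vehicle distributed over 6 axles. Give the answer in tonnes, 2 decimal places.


Load per axle = total weight / number of axles
Load = 67.4 / 6
Load = 11.23 tonnes

11.23


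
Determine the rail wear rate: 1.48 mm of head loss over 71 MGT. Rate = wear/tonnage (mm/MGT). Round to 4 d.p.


Wear rate = total wear / cumulative tonnage
Rate = 1.48 / 71
Rate = 0.0208 mm/MGT

0.0208


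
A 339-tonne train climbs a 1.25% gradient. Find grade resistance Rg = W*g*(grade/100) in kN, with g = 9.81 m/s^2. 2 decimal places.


Rg = W * 9.81 * grade / 100
Rg = 339 * 9.81 * 1.25 / 100
Rg = 3325.59 * 0.0125
Rg = 41.57 kN

41.57


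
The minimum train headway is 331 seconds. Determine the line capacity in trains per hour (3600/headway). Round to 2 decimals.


Capacity = 3600 / headway
Capacity = 3600 / 331
Capacity = 10.88 trains/hour

10.88


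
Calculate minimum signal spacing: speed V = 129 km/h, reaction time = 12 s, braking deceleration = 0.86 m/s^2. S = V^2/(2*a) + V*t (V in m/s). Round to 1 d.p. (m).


V = 129 / 3.6 = 35.8333 m/s
Braking distance = 35.8333^2 / (2*0.86) = 746.5278 m
Sighting distance = 35.8333 * 12 = 430.0 m
S = 746.5278 + 430.0 = 1176.5 m

1176.5


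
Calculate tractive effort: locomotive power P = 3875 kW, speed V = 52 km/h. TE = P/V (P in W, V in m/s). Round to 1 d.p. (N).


Convert: P = 3875 kW = 3875000 W
V = 52 / 3.6 = 14.4444 m/s
TE = 3875000 / 14.4444
TE = 268269.2 N

268269.2


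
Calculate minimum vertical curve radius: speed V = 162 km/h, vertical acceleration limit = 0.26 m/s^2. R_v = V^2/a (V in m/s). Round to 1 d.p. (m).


Convert speed: V = 162 / 3.6 = 45.0 m/s
V^2 = 2025.0 m^2/s^2
R_v = 2025.0 / 0.26
R_v = 7788.5 m

7788.5


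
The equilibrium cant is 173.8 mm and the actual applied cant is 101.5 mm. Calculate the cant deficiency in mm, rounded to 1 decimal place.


Cant deficiency = equilibrium cant - actual cant
CD = 173.8 - 101.5
CD = 72.3 mm

72.3


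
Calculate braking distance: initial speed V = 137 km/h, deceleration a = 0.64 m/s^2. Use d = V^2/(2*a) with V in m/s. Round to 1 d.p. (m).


Convert speed: V = 137 / 3.6 = 38.0556 m/s
V^2 = 1448.2253
d = 1448.2253 / (2 * 0.64)
d = 1448.2253 / 1.28
d = 1131.4 m

1131.4


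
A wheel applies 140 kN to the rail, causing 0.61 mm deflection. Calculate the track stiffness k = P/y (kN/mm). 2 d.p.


Track stiffness k = P / y
k = 140 / 0.61
k = 229.51 kN/mm

229.51


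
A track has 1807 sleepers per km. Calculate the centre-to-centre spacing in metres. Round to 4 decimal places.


Spacing = 1000 m / number of sleepers
Spacing = 1000 / 1807
Spacing = 0.5534 m

0.5534


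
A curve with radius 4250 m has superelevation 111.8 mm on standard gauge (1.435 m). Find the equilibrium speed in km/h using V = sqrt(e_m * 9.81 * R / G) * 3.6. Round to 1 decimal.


Convert cant: e = 111.8 mm = 0.1118 m
V_ms = sqrt(0.1118 * 9.81 * 4250 / 1.435)
V_ms = sqrt(3248.237979) = 56.9933 m/s
V = 56.9933 * 3.6 = 205.2 km/h

205.2


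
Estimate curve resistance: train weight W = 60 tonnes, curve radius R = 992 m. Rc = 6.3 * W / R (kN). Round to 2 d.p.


Rc = 6.3 * W / R
Rc = 6.3 * 60 / 992
Rc = 378.0 / 992
Rc = 0.38 kN

0.38


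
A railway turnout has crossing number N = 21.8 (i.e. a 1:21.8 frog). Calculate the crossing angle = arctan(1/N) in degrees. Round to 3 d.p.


1/N = 1/21.8 = 0.045872
angle = arctan(0.045872) = 0.045839 rad
angle = 0.045839 * 180/pi = 2.626 degrees

2.626


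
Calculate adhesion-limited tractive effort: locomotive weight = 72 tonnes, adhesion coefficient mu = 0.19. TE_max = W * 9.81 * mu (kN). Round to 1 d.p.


TE_max = W * g * mu
TE_max = 72 * 9.81 * 0.19
TE_max = 706.32 * 0.19
TE_max = 134.2 kN

134.2


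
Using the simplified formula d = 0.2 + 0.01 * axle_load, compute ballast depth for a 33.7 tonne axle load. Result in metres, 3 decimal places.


d = 0.2 + 0.01 * 33.7
d = 0.2 + 0.337
d = 0.537 m

0.537


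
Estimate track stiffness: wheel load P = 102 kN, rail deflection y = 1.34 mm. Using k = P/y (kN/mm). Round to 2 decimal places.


Track stiffness k = P / y
k = 102 / 1.34
k = 76.12 kN/mm

76.12


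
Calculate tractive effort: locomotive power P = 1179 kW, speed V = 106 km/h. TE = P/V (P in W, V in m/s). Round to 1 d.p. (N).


Convert: P = 1179 kW = 1179000 W
V = 106 / 3.6 = 29.4444 m/s
TE = 1179000 / 29.4444
TE = 40041.5 N

40041.5


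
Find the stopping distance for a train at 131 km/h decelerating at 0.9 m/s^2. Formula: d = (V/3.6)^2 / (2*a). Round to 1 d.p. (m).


Convert speed: V = 131 / 3.6 = 36.3889 m/s
V^2 = 1324.1512
d = 1324.1512 / (2 * 0.9)
d = 1324.1512 / 1.8
d = 735.6 m

735.6


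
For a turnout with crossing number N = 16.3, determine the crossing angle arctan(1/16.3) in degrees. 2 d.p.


1/N = 1/16.3 = 0.06135
angle = arctan(0.06135) = 0.061273 rad
angle = 0.061273 * 180/pi = 3.51 degrees

3.51


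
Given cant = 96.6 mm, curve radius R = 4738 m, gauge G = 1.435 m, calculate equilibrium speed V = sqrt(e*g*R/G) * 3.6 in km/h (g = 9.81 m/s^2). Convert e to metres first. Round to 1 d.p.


Convert cant: e = 96.6 mm = 0.0966 m
V_ms = sqrt(0.0966 * 9.81 * 4738 / 1.435)
V_ms = sqrt(3128.882751) = 55.9364 m/s
V = 55.9364 * 3.6 = 201.4 km/h

201.4


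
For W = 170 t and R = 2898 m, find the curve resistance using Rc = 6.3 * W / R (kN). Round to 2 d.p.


Rc = 6.3 * W / R
Rc = 6.3 * 170 / 2898
Rc = 1071.0 / 2898
Rc = 0.37 kN

0.37


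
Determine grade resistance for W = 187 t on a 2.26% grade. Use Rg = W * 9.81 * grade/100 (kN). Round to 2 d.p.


Rg = W * 9.81 * grade / 100
Rg = 187 * 9.81 * 2.26 / 100
Rg = 1834.47 * 0.0226
Rg = 41.46 kN

41.46


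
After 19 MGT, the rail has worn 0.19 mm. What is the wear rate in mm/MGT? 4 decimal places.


Wear rate = total wear / cumulative tonnage
Rate = 0.19 / 19
Rate = 0.0100 mm/MGT

0.0100


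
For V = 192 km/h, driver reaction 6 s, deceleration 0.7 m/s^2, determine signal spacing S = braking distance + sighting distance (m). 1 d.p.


V = 192 / 3.6 = 53.3333 m/s
Braking distance = 53.3333^2 / (2*0.7) = 2031.746 m
Sighting distance = 53.3333 * 6 = 320.0 m
S = 2031.746 + 320.0 = 2351.7 m

2351.7


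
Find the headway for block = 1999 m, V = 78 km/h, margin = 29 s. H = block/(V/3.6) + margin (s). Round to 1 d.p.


V = 78 / 3.6 = 21.6667 m/s
Block traversal time = 1999 / 21.6667 = 92.2615 s
Headway = 92.2615 + 29
Headway = 121.3 s

121.3


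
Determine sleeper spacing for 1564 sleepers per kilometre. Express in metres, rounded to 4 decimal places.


Spacing = 1000 m / number of sleepers
Spacing = 1000 / 1564
Spacing = 0.6394 m

0.6394


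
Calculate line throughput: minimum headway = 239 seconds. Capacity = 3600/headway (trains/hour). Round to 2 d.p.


Capacity = 3600 / headway
Capacity = 3600 / 239
Capacity = 15.06 trains/hour

15.06


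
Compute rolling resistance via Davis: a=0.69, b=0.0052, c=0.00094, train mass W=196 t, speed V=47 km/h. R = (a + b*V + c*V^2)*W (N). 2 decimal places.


b*V = 0.0052 * 47 = 0.2444
c*V^2 = 0.00094 * 2209 = 2.07646
R_per_t = 0.69 + 0.2444 + 2.07646 = 3.01086 N/t
R_total = 3.01086 * 196 = 590.13 N

590.13


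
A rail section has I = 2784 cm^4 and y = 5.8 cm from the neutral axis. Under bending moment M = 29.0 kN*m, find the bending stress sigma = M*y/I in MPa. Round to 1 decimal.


Convert units:
M = 29.0 kN*m = 29000000 N*mm
y = 5.8 cm = 58 mm
I = 2784 cm^4 = 27840000 mm^4
sigma = 29000000 * 58 / 27840000
sigma = 60.4 MPa

60.4


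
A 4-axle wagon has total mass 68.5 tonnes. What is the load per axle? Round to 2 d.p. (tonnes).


Load per axle = total weight / number of axles
Load = 68.5 / 4
Load = 17.13 tonnes

17.13


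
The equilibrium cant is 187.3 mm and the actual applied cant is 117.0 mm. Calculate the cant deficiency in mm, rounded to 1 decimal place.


Cant deficiency = equilibrium cant - actual cant
CD = 187.3 - 117.0
CD = 70.3 mm

70.3


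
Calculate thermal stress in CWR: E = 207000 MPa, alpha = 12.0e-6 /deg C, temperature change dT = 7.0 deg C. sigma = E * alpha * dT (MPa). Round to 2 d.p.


sigma = E * alpha * dT
sigma = 207000 * 12.0e-6 * 7.0
sigma = 2.484 * 7.0
sigma = 17.39 MPa

17.39


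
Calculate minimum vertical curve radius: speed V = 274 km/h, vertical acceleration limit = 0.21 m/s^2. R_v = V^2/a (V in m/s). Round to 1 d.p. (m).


Convert speed: V = 274 / 3.6 = 76.1111 m/s
V^2 = 5792.9012 m^2/s^2
R_v = 5792.9012 / 0.21
R_v = 27585.2 m

27585.2


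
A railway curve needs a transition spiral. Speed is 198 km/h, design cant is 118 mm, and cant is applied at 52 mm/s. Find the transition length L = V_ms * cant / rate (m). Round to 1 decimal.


Convert speed: V = 198 / 3.6 = 55.0 m/s
L = 55.0 * 118 / 52
L = 6490.0 / 52
L = 124.8 m

124.8


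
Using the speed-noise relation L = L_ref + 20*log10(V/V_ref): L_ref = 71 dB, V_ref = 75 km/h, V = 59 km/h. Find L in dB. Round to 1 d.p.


V/V_ref = 59 / 75 = 0.786667
log10(0.786667) = -0.104209
20 * -0.104209 = -2.0842
L = 71 + -2.0842 = 68.9 dB

68.9


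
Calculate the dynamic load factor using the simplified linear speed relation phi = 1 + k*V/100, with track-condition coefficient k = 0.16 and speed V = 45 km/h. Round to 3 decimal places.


phi = 1 + k * V / 100
phi = 1 + 0.16 * 45 / 100
phi = 1 + 0.072
phi = 1.072

1.072


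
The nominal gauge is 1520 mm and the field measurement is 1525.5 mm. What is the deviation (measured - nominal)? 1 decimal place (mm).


Deviation = measured - nominal
Deviation = 1525.5 - 1520
Deviation = 5.5 mm

5.5


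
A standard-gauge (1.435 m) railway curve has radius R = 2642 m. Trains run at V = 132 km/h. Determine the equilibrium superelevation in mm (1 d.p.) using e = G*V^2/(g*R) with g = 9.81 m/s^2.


Convert speed: V = 132 / 3.6 = 36.6667 m/s
Apply formula: e = 1.435 * 36.6667^2 / (9.81 * 2642)
e = 1.435 * 1344.4444 / 25918.02
e = 0.074438 m = 74.4 mm

74.4


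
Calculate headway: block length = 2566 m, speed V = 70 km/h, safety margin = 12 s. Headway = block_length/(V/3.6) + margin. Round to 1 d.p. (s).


V = 70 / 3.6 = 19.4444 m/s
Block traversal time = 2566 / 19.4444 = 131.9657 s
Headway = 131.9657 + 12
Headway = 144.0 s

144.0


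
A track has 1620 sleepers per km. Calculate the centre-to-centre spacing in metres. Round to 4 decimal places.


Spacing = 1000 m / number of sleepers
Spacing = 1000 / 1620
Spacing = 0.6173 m

0.6173


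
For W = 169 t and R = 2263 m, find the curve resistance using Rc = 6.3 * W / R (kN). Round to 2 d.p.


Rc = 6.3 * W / R
Rc = 6.3 * 169 / 2263
Rc = 1064.7 / 2263
Rc = 0.47 kN

0.47


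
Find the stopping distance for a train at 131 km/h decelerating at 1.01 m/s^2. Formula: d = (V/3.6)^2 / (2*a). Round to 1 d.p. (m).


Convert speed: V = 131 / 3.6 = 36.3889 m/s
V^2 = 1324.1512
d = 1324.1512 / (2 * 1.01)
d = 1324.1512 / 2.02
d = 655.5 m

655.5


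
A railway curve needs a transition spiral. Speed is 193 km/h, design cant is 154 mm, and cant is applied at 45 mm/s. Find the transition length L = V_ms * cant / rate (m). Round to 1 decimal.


Convert speed: V = 193 / 3.6 = 53.6111 m/s
L = 53.6111 * 154 / 45
L = 8256.1111 / 45
L = 183.5 m

183.5


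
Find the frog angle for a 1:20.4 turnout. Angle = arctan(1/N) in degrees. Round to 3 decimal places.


1/N = 1/20.4 = 0.04902
angle = arctan(0.04902) = 0.04898 rad
angle = 0.04898 * 180/pi = 2.806 degrees

2.806


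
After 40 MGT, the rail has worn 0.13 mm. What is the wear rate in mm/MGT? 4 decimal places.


Wear rate = total wear / cumulative tonnage
Rate = 0.13 / 40
Rate = 0.0033 mm/MGT

0.0033


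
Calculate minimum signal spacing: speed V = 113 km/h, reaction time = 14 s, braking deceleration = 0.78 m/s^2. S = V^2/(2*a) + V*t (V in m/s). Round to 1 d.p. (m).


V = 113 / 3.6 = 31.3889 m/s
Braking distance = 31.3889^2 / (2*0.78) = 631.5784 m
Sighting distance = 31.3889 * 14 = 439.4444 m
S = 631.5784 + 439.4444 = 1071.0 m

1071.0


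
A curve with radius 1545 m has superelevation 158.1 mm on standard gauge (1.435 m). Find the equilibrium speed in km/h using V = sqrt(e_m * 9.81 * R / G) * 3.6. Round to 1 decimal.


Convert cant: e = 158.1 mm = 0.1581 m
V_ms = sqrt(0.1581 * 9.81 * 1545 / 1.435)
V_ms = sqrt(1669.849997) = 40.8638 m/s
V = 40.8638 * 3.6 = 147.1 km/h

147.1


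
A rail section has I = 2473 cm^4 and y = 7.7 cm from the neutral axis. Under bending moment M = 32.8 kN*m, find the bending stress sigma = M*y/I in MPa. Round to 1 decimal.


Convert units:
M = 32.8 kN*m = 32800000 N*mm
y = 7.7 cm = 77 mm
I = 2473 cm^4 = 24730000 mm^4
sigma = 32800000 * 77 / 24730000
sigma = 102.1 MPa

102.1


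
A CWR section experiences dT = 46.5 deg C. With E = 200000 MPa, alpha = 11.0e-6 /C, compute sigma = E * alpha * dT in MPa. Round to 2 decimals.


sigma = E * alpha * dT
sigma = 200000 * 11.0e-6 * 46.5
sigma = 2.2 * 46.5
sigma = 102.30 MPa

102.30


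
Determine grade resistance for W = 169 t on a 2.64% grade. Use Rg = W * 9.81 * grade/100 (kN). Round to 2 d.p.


Rg = W * 9.81 * grade / 100
Rg = 169 * 9.81 * 2.64 / 100
Rg = 1657.89 * 0.0264
Rg = 43.77 kN

43.77


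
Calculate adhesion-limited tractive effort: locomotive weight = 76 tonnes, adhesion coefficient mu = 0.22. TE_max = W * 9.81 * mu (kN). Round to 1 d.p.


TE_max = W * g * mu
TE_max = 76 * 9.81 * 0.22
TE_max = 745.56 * 0.22
TE_max = 164.0 kN

164.0


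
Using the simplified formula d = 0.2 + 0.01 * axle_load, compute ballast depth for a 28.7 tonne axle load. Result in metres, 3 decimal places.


d = 0.2 + 0.01 * 28.7
d = 0.2 + 0.287
d = 0.487 m

0.487


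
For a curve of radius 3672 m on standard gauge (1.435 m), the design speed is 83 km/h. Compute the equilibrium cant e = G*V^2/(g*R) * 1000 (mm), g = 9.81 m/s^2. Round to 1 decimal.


Convert speed: V = 83 / 3.6 = 23.0556 m/s
Apply formula: e = 1.435 * 23.0556^2 / (9.81 * 3672)
e = 1.435 * 531.5586 / 36022.32
e = 0.021175 m = 21.2 mm

21.2


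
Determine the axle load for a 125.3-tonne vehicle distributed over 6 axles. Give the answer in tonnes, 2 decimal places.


Load per axle = total weight / number of axles
Load = 125.3 / 6
Load = 20.88 tonnes

20.88


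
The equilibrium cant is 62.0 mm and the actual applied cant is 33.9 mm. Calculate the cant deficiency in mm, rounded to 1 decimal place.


Cant deficiency = equilibrium cant - actual cant
CD = 62.0 - 33.9
CD = 28.1 mm

28.1


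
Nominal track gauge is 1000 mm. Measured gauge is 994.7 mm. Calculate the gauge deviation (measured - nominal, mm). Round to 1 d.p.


Deviation = measured - nominal
Deviation = 994.7 - 1000
Deviation = -5.3 mm

-5.3


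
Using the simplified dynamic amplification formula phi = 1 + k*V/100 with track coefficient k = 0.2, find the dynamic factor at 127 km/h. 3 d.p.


phi = 1 + k * V / 100
phi = 1 + 0.2 * 127 / 100
phi = 1 + 0.254
phi = 1.254

1.254


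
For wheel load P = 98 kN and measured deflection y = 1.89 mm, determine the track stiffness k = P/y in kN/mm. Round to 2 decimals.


Track stiffness k = P / y
k = 98 / 1.89
k = 51.85 kN/mm

51.85


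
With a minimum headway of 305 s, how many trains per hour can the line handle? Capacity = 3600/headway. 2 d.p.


Capacity = 3600 / headway
Capacity = 3600 / 305
Capacity = 11.80 trains/hour

11.80


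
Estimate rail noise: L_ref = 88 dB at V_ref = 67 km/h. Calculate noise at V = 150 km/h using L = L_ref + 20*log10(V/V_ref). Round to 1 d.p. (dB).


V/V_ref = 150 / 67 = 2.238806
log10(2.238806) = 0.350016
20 * 0.350016 = 7.0003
L = 88 + 7.0003 = 95.0 dB

95.0


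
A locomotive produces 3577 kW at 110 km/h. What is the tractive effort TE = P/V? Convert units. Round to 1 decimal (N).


Convert: P = 3577 kW = 3577000 W
V = 110 / 3.6 = 30.5556 m/s
TE = 3577000 / 30.5556
TE = 117065.5 N

117065.5


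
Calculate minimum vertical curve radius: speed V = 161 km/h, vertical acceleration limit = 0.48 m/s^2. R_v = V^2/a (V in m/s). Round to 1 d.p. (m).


Convert speed: V = 161 / 3.6 = 44.7222 m/s
V^2 = 2000.0772 m^2/s^2
R_v = 2000.0772 / 0.48
R_v = 4166.8 m

4166.8


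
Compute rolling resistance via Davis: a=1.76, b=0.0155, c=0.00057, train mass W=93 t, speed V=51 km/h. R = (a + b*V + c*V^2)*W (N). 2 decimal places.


b*V = 0.0155 * 51 = 0.7905
c*V^2 = 0.00057 * 2601 = 1.48257
R_per_t = 1.76 + 0.7905 + 1.48257 = 4.03307 N/t
R_total = 4.03307 * 93 = 375.08 N

375.08


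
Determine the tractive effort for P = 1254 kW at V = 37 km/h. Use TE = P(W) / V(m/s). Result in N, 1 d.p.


Convert: P = 1254 kW = 1254000 W
V = 37 / 3.6 = 10.2778 m/s
TE = 1254000 / 10.2778
TE = 122010.8 N

122010.8


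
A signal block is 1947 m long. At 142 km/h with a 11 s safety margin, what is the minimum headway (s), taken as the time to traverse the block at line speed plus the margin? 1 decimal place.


V = 142 / 3.6 = 39.4444 m/s
Block traversal time = 1947 / 39.4444 = 49.3606 s
Headway = 49.3606 + 11
Headway = 60.4 s

60.4


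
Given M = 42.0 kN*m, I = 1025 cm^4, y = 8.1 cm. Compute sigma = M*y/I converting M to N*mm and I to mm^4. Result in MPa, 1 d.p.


Convert units:
M = 42.0 kN*m = 42000000 N*mm
y = 8.1 cm = 81 mm
I = 1025 cm^4 = 10250000 mm^4
sigma = 42000000 * 81 / 10250000
sigma = 331.9 MPa

331.9


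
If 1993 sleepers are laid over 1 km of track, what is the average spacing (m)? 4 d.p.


Spacing = 1000 m / number of sleepers
Spacing = 1000 / 1993
Spacing = 0.5018 m

0.5018


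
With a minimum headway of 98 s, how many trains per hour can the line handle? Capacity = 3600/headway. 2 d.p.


Capacity = 3600 / headway
Capacity = 3600 / 98
Capacity = 36.73 trains/hour

36.73


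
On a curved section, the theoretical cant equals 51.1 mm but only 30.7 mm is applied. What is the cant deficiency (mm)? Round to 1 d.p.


Cant deficiency = equilibrium cant - actual cant
CD = 51.1 - 30.7
CD = 20.4 mm

20.4


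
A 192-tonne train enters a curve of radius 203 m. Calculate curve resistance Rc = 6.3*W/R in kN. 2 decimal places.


Rc = 6.3 * W / R
Rc = 6.3 * 192 / 203
Rc = 1209.6 / 203
Rc = 5.96 kN

5.96


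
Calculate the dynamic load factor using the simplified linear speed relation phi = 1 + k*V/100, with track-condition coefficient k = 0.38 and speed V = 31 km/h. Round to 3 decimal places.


phi = 1 + k * V / 100
phi = 1 + 0.38 * 31 / 100
phi = 1 + 0.1178
phi = 1.118

1.118


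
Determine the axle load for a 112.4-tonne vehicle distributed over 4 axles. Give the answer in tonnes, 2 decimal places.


Load per axle = total weight / number of axles
Load = 112.4 / 4
Load = 28.10 tonnes

28.10


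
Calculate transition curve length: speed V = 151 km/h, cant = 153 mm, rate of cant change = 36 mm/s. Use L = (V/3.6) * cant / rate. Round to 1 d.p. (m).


Convert speed: V = 151 / 3.6 = 41.9444 m/s
L = 41.9444 * 153 / 36
L = 6417.5 / 36
L = 178.3 m

178.3


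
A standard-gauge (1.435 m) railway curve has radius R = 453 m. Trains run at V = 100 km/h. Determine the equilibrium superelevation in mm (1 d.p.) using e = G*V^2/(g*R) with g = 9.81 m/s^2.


Convert speed: V = 100 / 3.6 = 27.7778 m/s
Apply formula: e = 1.435 * 27.7778^2 / (9.81 * 453)
e = 1.435 * 771.6049 / 4443.93
e = 0.249161 m = 249.2 mm

249.2


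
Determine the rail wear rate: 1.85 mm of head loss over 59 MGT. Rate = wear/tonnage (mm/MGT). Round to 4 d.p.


Wear rate = total wear / cumulative tonnage
Rate = 1.85 / 59
Rate = 0.0314 mm/MGT

0.0314


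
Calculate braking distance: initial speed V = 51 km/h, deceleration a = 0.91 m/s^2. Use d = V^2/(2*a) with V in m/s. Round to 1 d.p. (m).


Convert speed: V = 51 / 3.6 = 14.1667 m/s
V^2 = 200.6944
d = 200.6944 / (2 * 0.91)
d = 200.6944 / 1.82
d = 110.3 m

110.3


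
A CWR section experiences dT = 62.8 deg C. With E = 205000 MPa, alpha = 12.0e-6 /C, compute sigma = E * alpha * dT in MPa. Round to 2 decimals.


sigma = E * alpha * dT
sigma = 205000 * 12.0e-6 * 62.8
sigma = 2.46 * 62.8
sigma = 154.49 MPa

154.49


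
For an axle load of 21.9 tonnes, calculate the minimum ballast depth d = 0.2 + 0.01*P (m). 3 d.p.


d = 0.2 + 0.01 * 21.9
d = 0.2 + 0.219
d = 0.419 m

0.419


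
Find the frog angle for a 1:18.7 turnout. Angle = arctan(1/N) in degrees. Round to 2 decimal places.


1/N = 1/18.7 = 0.053476
angle = arctan(0.053476) = 0.053425 rad
angle = 0.053425 * 180/pi = 3.06 degrees

3.06


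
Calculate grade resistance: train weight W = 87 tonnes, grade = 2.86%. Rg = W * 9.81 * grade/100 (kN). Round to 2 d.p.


Rg = W * 9.81 * grade / 100
Rg = 87 * 9.81 * 2.86 / 100
Rg = 853.47 * 0.0286
Rg = 24.41 kN

24.41


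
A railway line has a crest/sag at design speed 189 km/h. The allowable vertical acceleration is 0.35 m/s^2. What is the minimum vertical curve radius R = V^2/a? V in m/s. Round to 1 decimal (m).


Convert speed: V = 189 / 3.6 = 52.5 m/s
V^2 = 2756.25 m^2/s^2
R_v = 2756.25 / 0.35
R_v = 7875.0 m

7875.0


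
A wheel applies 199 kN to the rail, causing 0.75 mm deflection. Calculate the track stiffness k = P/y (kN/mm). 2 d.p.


Track stiffness k = P / y
k = 199 / 0.75
k = 265.33 kN/mm

265.33


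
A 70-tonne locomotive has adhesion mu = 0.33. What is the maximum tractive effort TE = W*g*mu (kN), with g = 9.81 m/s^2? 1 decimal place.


TE_max = W * g * mu
TE_max = 70 * 9.81 * 0.33
TE_max = 686.7 * 0.33
TE_max = 226.6 kN

226.6


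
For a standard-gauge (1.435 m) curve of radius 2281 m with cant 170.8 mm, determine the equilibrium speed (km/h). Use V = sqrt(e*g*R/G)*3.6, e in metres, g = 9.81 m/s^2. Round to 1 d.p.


Convert cant: e = 170.8 mm = 0.1708 m
V_ms = sqrt(0.1708 * 9.81 * 2281 / 1.435)
V_ms = sqrt(2663.362361) = 51.6078 m/s
V = 51.6078 * 3.6 = 185.8 km/h

185.8


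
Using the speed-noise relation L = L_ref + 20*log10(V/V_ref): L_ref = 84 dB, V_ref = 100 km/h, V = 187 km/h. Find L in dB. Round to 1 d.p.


V/V_ref = 187 / 100 = 1.87
log10(1.87) = 0.271842
20 * 0.271842 = 5.4368
L = 84 + 5.4368 = 89.4 dB

89.4


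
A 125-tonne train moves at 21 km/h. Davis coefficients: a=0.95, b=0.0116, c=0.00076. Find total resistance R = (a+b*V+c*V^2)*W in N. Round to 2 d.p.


b*V = 0.0116 * 21 = 0.2436
c*V^2 = 0.00076 * 441 = 0.33516
R_per_t = 0.95 + 0.2436 + 0.33516 = 1.52876 N/t
R_total = 1.52876 * 125 = 191.10 N

191.10


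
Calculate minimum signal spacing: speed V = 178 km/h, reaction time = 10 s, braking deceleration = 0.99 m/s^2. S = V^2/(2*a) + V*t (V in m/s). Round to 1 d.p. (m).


V = 178 / 3.6 = 49.4444 m/s
Braking distance = 49.4444^2 / (2*0.99) = 1234.7238 m
Sighting distance = 49.4444 * 10 = 494.4444 m
S = 1234.7238 + 494.4444 = 1729.2 m

1729.2


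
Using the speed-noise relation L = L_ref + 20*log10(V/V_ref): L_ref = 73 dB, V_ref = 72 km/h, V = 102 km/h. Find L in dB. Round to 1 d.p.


V/V_ref = 102 / 72 = 1.416667
log10(1.416667) = 0.151268
20 * 0.151268 = 3.0254
L = 73 + 3.0254 = 76.0 dB

76.0


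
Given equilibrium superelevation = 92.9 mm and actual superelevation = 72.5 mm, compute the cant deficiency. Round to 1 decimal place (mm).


Cant deficiency = equilibrium cant - actual cant
CD = 92.9 - 72.5
CD = 20.4 mm

20.4


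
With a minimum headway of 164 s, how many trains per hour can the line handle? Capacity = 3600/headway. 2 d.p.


Capacity = 3600 / headway
Capacity = 3600 / 164
Capacity = 21.95 trains/hour

21.95


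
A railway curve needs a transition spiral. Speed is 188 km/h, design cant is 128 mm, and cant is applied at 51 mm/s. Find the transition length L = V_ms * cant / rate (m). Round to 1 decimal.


Convert speed: V = 188 / 3.6 = 52.2222 m/s
L = 52.2222 * 128 / 51
L = 6684.4444 / 51
L = 131.1 m

131.1


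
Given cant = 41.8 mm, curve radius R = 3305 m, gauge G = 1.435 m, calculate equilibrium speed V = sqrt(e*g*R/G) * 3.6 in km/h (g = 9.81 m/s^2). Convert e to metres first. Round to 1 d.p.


Convert cant: e = 41.8 mm = 0.0418 m
V_ms = sqrt(0.0418 * 9.81 * 3305 / 1.435)
V_ms = sqrt(944.419296) = 30.7314 m/s
V = 30.7314 * 3.6 = 110.6 km/h

110.6


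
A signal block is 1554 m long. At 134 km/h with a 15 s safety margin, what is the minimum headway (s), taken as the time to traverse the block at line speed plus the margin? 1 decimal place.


V = 134 / 3.6 = 37.2222 m/s
Block traversal time = 1554 / 37.2222 = 41.7493 s
Headway = 41.7493 + 15
Headway = 56.7 s

56.7


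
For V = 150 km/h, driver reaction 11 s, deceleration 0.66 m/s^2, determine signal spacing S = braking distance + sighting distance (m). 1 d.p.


V = 150 / 3.6 = 41.6667 m/s
Braking distance = 41.6667^2 / (2*0.66) = 1315.2357 m
Sighting distance = 41.6667 * 11 = 458.3333 m
S = 1315.2357 + 458.3333 = 1773.6 m

1773.6


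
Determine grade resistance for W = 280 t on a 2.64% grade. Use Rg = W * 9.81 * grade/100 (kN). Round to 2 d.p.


Rg = W * 9.81 * grade / 100
Rg = 280 * 9.81 * 2.64 / 100
Rg = 2746.8 * 0.0264
Rg = 72.52 kN

72.52


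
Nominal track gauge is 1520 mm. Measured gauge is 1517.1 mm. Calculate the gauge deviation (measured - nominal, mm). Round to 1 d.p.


Deviation = measured - nominal
Deviation = 1517.1 - 1520
Deviation = -2.9 mm

-2.9


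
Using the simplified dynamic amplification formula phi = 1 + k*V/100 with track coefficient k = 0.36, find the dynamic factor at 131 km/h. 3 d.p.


phi = 1 + k * V / 100
phi = 1 + 0.36 * 131 / 100
phi = 1 + 0.4716
phi = 1.472

1.472


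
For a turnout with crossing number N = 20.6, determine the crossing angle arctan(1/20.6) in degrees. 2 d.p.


1/N = 1/20.6 = 0.048544
angle = arctan(0.048544) = 0.048506 rad
angle = 0.048506 * 180/pi = 2.78 degrees

2.78


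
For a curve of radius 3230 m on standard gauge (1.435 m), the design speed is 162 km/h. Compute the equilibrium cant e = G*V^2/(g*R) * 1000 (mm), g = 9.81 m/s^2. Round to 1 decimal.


Convert speed: V = 162 / 3.6 = 45.0 m/s
Apply formula: e = 1.435 * 45.0^2 / (9.81 * 3230)
e = 1.435 * 2025.0 / 31686.3
e = 0.091708 m = 91.7 mm

91.7


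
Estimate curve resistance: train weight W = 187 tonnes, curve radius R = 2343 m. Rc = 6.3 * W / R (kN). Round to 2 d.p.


Rc = 6.3 * W / R
Rc = 6.3 * 187 / 2343
Rc = 1178.1 / 2343
Rc = 0.50 kN

0.50


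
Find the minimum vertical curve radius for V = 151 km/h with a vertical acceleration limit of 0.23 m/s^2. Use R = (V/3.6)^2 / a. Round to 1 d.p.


Convert speed: V = 151 / 3.6 = 41.9444 m/s
V^2 = 1759.3364 m^2/s^2
R_v = 1759.3364 / 0.23
R_v = 7649.3 m

7649.3


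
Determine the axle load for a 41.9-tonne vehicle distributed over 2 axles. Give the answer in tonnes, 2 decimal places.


Load per axle = total weight / number of axles
Load = 41.9 / 2
Load = 20.95 tonnes

20.95


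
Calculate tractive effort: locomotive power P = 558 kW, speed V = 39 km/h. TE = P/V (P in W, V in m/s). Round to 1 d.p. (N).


Convert: P = 558 kW = 558000 W
V = 39 / 3.6 = 10.8333 m/s
TE = 558000 / 10.8333
TE = 51507.7 N

51507.7


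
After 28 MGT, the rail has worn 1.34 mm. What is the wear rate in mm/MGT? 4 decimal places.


Wear rate = total wear / cumulative tonnage
Rate = 1.34 / 28
Rate = 0.0479 mm/MGT

0.0479


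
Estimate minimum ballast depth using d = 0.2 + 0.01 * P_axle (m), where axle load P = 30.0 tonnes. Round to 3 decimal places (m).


d = 0.2 + 0.01 * 30.0
d = 0.2 + 0.3
d = 0.500 m

0.500


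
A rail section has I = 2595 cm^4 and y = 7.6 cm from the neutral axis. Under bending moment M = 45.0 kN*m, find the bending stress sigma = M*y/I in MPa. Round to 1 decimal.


Convert units:
M = 45.0 kN*m = 45000000 N*mm
y = 7.6 cm = 76 mm
I = 2595 cm^4 = 25950000 mm^4
sigma = 45000000 * 76 / 25950000
sigma = 131.8 MPa

131.8


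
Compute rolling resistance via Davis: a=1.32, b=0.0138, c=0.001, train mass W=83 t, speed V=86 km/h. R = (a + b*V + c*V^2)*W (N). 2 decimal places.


b*V = 0.0138 * 86 = 1.1868
c*V^2 = 0.001 * 7396 = 7.396
R_per_t = 1.32 + 1.1868 + 7.396 = 9.9028 N/t
R_total = 9.9028 * 83 = 821.93 N

821.93


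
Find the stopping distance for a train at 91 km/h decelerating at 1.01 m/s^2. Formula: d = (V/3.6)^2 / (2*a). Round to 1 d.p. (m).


Convert speed: V = 91 / 3.6 = 25.2778 m/s
V^2 = 638.966
d = 638.966 / (2 * 1.01)
d = 638.966 / 2.02
d = 316.3 m

316.3


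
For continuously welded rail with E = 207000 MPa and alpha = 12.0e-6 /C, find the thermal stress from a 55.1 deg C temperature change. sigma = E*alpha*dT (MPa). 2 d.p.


sigma = E * alpha * dT
sigma = 207000 * 12.0e-6 * 55.1
sigma = 2.484 * 55.1
sigma = 136.87 MPa

136.87


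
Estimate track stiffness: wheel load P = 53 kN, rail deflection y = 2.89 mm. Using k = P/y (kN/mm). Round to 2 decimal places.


Track stiffness k = P / y
k = 53 / 2.89
k = 18.34 kN/mm

18.34


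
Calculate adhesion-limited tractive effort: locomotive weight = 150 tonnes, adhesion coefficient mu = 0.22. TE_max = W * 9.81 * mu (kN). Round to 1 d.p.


TE_max = W * g * mu
TE_max = 150 * 9.81 * 0.22
TE_max = 1471.5 * 0.22
TE_max = 323.7 kN

323.7


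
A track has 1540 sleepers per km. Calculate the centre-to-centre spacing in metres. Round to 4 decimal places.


Spacing = 1000 m / number of sleepers
Spacing = 1000 / 1540
Spacing = 0.6494 m

0.6494


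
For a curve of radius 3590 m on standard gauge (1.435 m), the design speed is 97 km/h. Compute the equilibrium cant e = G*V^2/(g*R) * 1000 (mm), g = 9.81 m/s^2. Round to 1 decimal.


Convert speed: V = 97 / 3.6 = 26.9444 m/s
Apply formula: e = 1.435 * 26.9444^2 / (9.81 * 3590)
e = 1.435 * 726.0031 / 35217.9
e = 0.029582 m = 29.6 mm

29.6


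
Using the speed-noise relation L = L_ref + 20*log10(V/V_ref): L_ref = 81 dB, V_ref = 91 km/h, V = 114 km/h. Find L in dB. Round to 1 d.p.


V/V_ref = 114 / 91 = 1.252747
log10(1.252747) = 0.097863
20 * 0.097863 = 1.9573
L = 81 + 1.9573 = 83.0 dB

83.0


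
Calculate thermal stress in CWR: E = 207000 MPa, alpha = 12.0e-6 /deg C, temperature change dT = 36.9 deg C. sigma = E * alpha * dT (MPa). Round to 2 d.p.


sigma = E * alpha * dT
sigma = 207000 * 12.0e-6 * 36.9
sigma = 2.484 * 36.9
sigma = 91.66 MPa

91.66


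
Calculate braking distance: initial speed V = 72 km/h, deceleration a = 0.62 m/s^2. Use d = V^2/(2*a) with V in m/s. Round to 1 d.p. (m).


Convert speed: V = 72 / 3.6 = 20.0 m/s
V^2 = 400.0
d = 400.0 / (2 * 0.62)
d = 400.0 / 1.24
d = 322.6 m

322.6


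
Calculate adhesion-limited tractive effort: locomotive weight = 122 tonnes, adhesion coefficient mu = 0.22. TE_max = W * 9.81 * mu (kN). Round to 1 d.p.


TE_max = W * g * mu
TE_max = 122 * 9.81 * 0.22
TE_max = 1196.82 * 0.22
TE_max = 263.3 kN

263.3


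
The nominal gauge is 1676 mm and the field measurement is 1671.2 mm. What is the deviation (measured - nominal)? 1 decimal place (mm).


Deviation = measured - nominal
Deviation = 1671.2 - 1676
Deviation = -4.8 mm

-4.8


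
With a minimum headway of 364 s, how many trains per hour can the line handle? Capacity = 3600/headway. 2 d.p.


Capacity = 3600 / headway
Capacity = 3600 / 364
Capacity = 9.89 trains/hour

9.89


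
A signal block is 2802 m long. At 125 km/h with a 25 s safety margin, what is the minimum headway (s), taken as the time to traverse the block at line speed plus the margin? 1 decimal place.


V = 125 / 3.6 = 34.7222 m/s
Block traversal time = 2802 / 34.7222 = 80.6976 s
Headway = 80.6976 + 25
Headway = 105.7 s

105.7


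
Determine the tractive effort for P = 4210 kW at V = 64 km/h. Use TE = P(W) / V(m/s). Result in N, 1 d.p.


Convert: P = 4210 kW = 4210000 W
V = 64 / 3.6 = 17.7778 m/s
TE = 4210000 / 17.7778
TE = 236812.5 N

236812.5
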